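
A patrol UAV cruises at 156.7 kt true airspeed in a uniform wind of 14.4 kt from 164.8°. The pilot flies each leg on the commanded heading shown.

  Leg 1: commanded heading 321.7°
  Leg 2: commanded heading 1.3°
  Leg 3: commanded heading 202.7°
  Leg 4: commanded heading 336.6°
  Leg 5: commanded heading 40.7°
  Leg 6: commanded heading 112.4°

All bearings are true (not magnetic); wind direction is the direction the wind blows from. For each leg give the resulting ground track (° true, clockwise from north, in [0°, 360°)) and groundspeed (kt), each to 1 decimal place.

Leg 1: heading 321.7°; drift +1.9° → track 323.6°, groundspeed 170.0 kt
Leg 2: heading 1.3°; drift -1.4° → track 359.9°, groundspeed 170.6 kt
Leg 3: heading 202.7°; drift +3.5° → track 206.2°, groundspeed 145.6 kt
Leg 4: heading 336.6°; drift +0.7° → track 337.3°, groundspeed 171.0 kt
Leg 5: heading 40.7°; drift -4.1° → track 36.6°, groundspeed 165.2 kt
Leg 6: heading 112.4°; drift -4.4° → track 108.0°, groundspeed 148.4 kt

Leg 1: track=323.6°, groundspeed=170.0 kt
Leg 2: track=359.9°, groundspeed=170.6 kt
Leg 3: track=206.2°, groundspeed=145.6 kt
Leg 4: track=337.3°, groundspeed=171.0 kt
Leg 5: track=36.6°, groundspeed=165.2 kt
Leg 6: track=108.0°, groundspeed=148.4 kt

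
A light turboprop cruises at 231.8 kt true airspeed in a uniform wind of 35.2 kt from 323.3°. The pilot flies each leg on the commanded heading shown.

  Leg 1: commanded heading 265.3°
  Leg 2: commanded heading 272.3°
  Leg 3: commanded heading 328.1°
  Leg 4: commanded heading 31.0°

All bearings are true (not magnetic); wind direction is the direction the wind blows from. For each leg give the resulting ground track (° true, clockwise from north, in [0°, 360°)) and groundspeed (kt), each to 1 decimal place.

Leg 1: track=257.3°, groundspeed=215.2 kt
Leg 2: track=264.9°, groundspeed=211.4 kt
Leg 3: track=329.0°, groundspeed=196.7 kt
Leg 4: track=39.5°, groundspeed=220.9 kt

Leg 1: heading 265.3°; drift -8.0° → track 257.3°, groundspeed 215.2 kt
Leg 2: heading 272.3°; drift -7.4° → track 264.9°, groundspeed 211.4 kt
Leg 3: heading 328.1°; drift +0.9° → track 329.0°, groundspeed 196.7 kt
Leg 4: heading 31.0°; drift +8.5° → track 39.5°, groundspeed 220.9 kt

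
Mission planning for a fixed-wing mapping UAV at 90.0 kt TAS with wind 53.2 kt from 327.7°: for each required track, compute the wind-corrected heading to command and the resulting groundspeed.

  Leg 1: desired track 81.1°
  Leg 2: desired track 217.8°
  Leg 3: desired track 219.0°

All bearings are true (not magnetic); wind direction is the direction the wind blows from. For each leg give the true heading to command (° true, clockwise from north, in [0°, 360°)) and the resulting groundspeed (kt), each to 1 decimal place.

Leg 1: desired track 81.1°; wind correction -32.9° → command heading 48.2°, groundspeed 96.7 kt
Leg 2: desired track 217.8°; wind correction +33.8° → command heading 251.6°, groundspeed 92.9 kt
Leg 3: desired track 219.0°; wind correction +34.0° → command heading 253.0°, groundspeed 91.6 kt

Leg 1: heading=48.2°, groundspeed=96.7 kt
Leg 2: heading=251.6°, groundspeed=92.9 kt
Leg 3: heading=253.0°, groundspeed=91.6 kt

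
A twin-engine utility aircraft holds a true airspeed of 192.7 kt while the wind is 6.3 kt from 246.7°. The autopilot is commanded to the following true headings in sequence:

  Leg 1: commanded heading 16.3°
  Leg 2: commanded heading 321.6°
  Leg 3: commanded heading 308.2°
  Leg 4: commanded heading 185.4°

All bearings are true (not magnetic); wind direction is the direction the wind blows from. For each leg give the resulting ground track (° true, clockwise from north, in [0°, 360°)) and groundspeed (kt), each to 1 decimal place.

Leg 1: track=17.7°, groundspeed=196.8 kt
Leg 2: track=323.4°, groundspeed=191.2 kt
Leg 3: track=309.9°, groundspeed=189.8 kt
Leg 4: track=183.7°, groundspeed=189.8 kt

Leg 1: heading 16.3°; drift +1.4° → track 17.7°, groundspeed 196.8 kt
Leg 2: heading 321.6°; drift +1.8° → track 323.4°, groundspeed 191.2 kt
Leg 3: heading 308.2°; drift +1.7° → track 309.9°, groundspeed 189.8 kt
Leg 4: heading 185.4°; drift -1.7° → track 183.7°, groundspeed 189.8 kt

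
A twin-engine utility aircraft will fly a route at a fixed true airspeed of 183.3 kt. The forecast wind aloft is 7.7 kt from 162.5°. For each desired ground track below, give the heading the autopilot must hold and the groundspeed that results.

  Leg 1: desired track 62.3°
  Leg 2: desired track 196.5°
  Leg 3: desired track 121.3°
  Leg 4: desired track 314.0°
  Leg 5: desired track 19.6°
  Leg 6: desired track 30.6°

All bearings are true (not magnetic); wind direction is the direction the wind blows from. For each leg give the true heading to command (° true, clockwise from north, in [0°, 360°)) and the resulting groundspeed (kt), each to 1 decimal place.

Leg 1: desired track 62.3°; wind correction +2.4° → command heading 64.7°, groundspeed 184.5 kt
Leg 2: desired track 196.5°; wind correction -1.3° → command heading 195.2°, groundspeed 176.9 kt
Leg 3: desired track 121.3°; wind correction +1.6° → command heading 122.9°, groundspeed 177.4 kt
Leg 4: desired track 314.0°; wind correction -1.1° → command heading 312.9°, groundspeed 190.0 kt
Leg 5: desired track 19.6°; wind correction +1.5° → command heading 21.1°, groundspeed 189.4 kt
Leg 6: desired track 30.6°; wind correction +1.8° → command heading 32.4°, groundspeed 188.4 kt

Leg 1: heading=64.7°, groundspeed=184.5 kt
Leg 2: heading=195.2°, groundspeed=176.9 kt
Leg 3: heading=122.9°, groundspeed=177.4 kt
Leg 4: heading=312.9°, groundspeed=190.0 kt
Leg 5: heading=21.1°, groundspeed=189.4 kt
Leg 6: heading=32.4°, groundspeed=188.4 kt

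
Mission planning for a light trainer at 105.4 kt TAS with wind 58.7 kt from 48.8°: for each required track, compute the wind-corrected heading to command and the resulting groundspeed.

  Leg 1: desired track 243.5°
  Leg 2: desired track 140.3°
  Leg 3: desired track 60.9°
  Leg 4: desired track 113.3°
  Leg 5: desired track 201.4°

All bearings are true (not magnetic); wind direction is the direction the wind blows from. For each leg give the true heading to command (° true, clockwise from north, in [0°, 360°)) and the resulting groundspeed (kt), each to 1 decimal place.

Leg 1: heading=251.6°, groundspeed=161.1 kt
Leg 2: heading=106.5°, groundspeed=89.1 kt
Leg 3: heading=54.2°, groundspeed=47.3 kt
Leg 4: heading=83.1°, groundspeed=65.8 kt
Leg 5: heading=186.5°, groundspeed=154.0 kt

Leg 1: desired track 243.5°; wind correction +8.1° → command heading 251.6°, groundspeed 161.1 kt
Leg 2: desired track 140.3°; wind correction -33.8° → command heading 106.5°, groundspeed 89.1 kt
Leg 3: desired track 60.9°; wind correction -6.7° → command heading 54.2°, groundspeed 47.3 kt
Leg 4: desired track 113.3°; wind correction -30.2° → command heading 83.1°, groundspeed 65.8 kt
Leg 5: desired track 201.4°; wind correction -14.9° → command heading 186.5°, groundspeed 154.0 kt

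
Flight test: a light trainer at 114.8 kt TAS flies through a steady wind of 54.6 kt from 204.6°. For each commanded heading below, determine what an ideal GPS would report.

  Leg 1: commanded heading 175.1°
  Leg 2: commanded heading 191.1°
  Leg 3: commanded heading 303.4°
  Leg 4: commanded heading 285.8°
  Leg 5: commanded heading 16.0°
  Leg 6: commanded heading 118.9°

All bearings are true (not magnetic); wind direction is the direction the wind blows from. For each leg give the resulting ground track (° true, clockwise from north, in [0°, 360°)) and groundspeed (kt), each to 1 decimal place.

Leg 1: track=153.3°, groundspeed=72.5 kt
Leg 2: track=179.4°, groundspeed=63.0 kt
Leg 3: track=327.1°, groundspeed=134.5 kt
Leg 4: track=312.7°, groundspeed=119.3 kt
Leg 5: track=18.8°, groundspeed=169.0 kt
Leg 6: track=92.7°, groundspeed=123.4 kt

Leg 1: heading 175.1°; drift -21.8° → track 153.3°, groundspeed 72.5 kt
Leg 2: heading 191.1°; drift -11.7° → track 179.4°, groundspeed 63.0 kt
Leg 3: heading 303.4°; drift +23.7° → track 327.1°, groundspeed 134.5 kt
Leg 4: heading 285.8°; drift +26.9° → track 312.7°, groundspeed 119.3 kt
Leg 5: heading 16.0°; drift +2.8° → track 18.8°, groundspeed 169.0 kt
Leg 6: heading 118.9°; drift -26.2° → track 92.7°, groundspeed 123.4 kt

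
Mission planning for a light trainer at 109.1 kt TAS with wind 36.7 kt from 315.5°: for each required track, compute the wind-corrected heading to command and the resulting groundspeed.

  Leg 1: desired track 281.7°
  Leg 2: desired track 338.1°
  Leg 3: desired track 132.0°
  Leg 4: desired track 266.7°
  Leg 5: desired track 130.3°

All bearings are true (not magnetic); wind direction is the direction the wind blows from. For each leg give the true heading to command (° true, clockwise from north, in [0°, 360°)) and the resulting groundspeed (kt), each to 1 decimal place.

Leg 1: heading=292.5°, groundspeed=76.7 kt
Leg 2: heading=330.7°, groundspeed=74.3 kt
Leg 3: heading=130.8°, groundspeed=145.7 kt
Leg 4: heading=281.4°, groundspeed=81.4 kt
Leg 5: heading=128.6°, groundspeed=145.6 kt

Leg 1: desired track 281.7°; wind correction +10.8° → command heading 292.5°, groundspeed 76.7 kt
Leg 2: desired track 338.1°; wind correction -7.4° → command heading 330.7°, groundspeed 74.3 kt
Leg 3: desired track 132.0°; wind correction -1.2° → command heading 130.8°, groundspeed 145.7 kt
Leg 4: desired track 266.7°; wind correction +14.7° → command heading 281.4°, groundspeed 81.4 kt
Leg 5: desired track 130.3°; wind correction -1.7° → command heading 128.6°, groundspeed 145.6 kt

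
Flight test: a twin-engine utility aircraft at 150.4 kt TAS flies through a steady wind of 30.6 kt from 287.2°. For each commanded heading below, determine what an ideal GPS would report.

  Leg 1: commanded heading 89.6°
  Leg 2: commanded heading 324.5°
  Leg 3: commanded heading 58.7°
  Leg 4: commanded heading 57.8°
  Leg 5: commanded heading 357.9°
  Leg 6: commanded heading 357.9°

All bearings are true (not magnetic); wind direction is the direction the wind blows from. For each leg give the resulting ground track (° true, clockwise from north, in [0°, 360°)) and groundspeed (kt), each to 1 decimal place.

Leg 1: heading 89.6°; drift +2.9° → track 92.5°, groundspeed 179.8 kt
Leg 2: heading 324.5°; drift +8.4° → track 332.9°, groundspeed 127.4 kt
Leg 3: heading 58.7°; drift +7.6° → track 66.3°, groundspeed 172.2 kt
Leg 4: heading 57.8°; drift +7.8° → track 65.6°, groundspeed 171.9 kt
Leg 5: heading 357.9°; drift +11.6° → track 9.5°, groundspeed 143.2 kt
Leg 6: heading 357.9°; drift +11.6° → track 9.5°, groundspeed 143.2 kt

Leg 1: track=92.5°, groundspeed=179.8 kt
Leg 2: track=332.9°, groundspeed=127.4 kt
Leg 3: track=66.3°, groundspeed=172.2 kt
Leg 4: track=65.6°, groundspeed=171.9 kt
Leg 5: track=9.5°, groundspeed=143.2 kt
Leg 6: track=9.5°, groundspeed=143.2 kt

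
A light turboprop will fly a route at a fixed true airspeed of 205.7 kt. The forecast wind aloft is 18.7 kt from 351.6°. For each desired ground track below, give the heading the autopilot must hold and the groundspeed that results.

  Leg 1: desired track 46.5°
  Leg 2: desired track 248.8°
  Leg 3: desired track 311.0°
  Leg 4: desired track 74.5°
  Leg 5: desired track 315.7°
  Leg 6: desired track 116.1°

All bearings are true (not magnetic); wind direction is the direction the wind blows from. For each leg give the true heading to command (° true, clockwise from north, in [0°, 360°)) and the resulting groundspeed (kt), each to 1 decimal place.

Leg 1: heading=42.2°, groundspeed=194.4 kt
Leg 2: heading=253.9°, groundspeed=209.0 kt
Leg 3: heading=314.4°, groundspeed=191.1 kt
Leg 4: heading=69.3°, groundspeed=202.5 kt
Leg 5: heading=318.8°, groundspeed=190.3 kt
Leg 6: heading=111.8°, groundspeed=215.7 kt

Leg 1: desired track 46.5°; wind correction -4.3° → command heading 42.2°, groundspeed 194.4 kt
Leg 2: desired track 248.8°; wind correction +5.1° → command heading 253.9°, groundspeed 209.0 kt
Leg 3: desired track 311.0°; wind correction +3.4° → command heading 314.4°, groundspeed 191.1 kt
Leg 4: desired track 74.5°; wind correction -5.2° → command heading 69.3°, groundspeed 202.5 kt
Leg 5: desired track 315.7°; wind correction +3.1° → command heading 318.8°, groundspeed 190.3 kt
Leg 6: desired track 116.1°; wind correction -4.3° → command heading 111.8°, groundspeed 215.7 kt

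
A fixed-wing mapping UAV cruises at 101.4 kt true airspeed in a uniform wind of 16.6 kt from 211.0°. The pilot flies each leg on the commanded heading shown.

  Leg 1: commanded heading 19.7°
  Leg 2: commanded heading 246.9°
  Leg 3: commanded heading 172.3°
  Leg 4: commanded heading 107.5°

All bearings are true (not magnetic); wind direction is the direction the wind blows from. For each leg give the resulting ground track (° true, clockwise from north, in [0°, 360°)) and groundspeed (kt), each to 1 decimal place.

Leg 1: track=21.3°, groundspeed=117.7 kt
Leg 2: track=253.2°, groundspeed=88.5 kt
Leg 3: track=165.6°, groundspeed=89.1 kt
Leg 4: track=98.8°, groundspeed=106.5 kt

Leg 1: heading 19.7°; drift +1.6° → track 21.3°, groundspeed 117.7 kt
Leg 2: heading 246.9°; drift +6.3° → track 253.2°, groundspeed 88.5 kt
Leg 3: heading 172.3°; drift -6.7° → track 165.6°, groundspeed 89.1 kt
Leg 4: heading 107.5°; drift -8.7° → track 98.8°, groundspeed 106.5 kt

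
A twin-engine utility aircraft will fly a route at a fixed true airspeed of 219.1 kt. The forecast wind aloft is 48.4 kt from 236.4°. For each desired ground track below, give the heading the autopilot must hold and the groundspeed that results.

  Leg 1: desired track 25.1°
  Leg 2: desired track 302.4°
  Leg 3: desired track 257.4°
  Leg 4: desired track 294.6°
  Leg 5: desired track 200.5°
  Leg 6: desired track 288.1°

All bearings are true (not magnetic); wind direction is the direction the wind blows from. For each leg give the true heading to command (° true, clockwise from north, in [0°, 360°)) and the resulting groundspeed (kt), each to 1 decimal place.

Leg 1: desired track 25.1°; wind correction -6.6° → command heading 18.5°, groundspeed 259.0 kt
Leg 2: desired track 302.4°; wind correction -11.6° → command heading 290.8°, groundspeed 194.9 kt
Leg 3: desired track 257.4°; wind correction -4.5° → command heading 252.9°, groundspeed 173.2 kt
Leg 4: desired track 294.6°; wind correction -10.8° → command heading 283.8°, groundspeed 189.7 kt
Leg 5: desired track 200.5°; wind correction +7.4° → command heading 207.9°, groundspeed 178.0 kt
Leg 6: desired track 288.1°; wind correction -10.0° → command heading 278.1°, groundspeed 185.8 kt

Leg 1: heading=18.5°, groundspeed=259.0 kt
Leg 2: heading=290.8°, groundspeed=194.9 kt
Leg 3: heading=252.9°, groundspeed=173.2 kt
Leg 4: heading=283.8°, groundspeed=189.7 kt
Leg 5: heading=207.9°, groundspeed=178.0 kt
Leg 6: heading=278.1°, groundspeed=185.8 kt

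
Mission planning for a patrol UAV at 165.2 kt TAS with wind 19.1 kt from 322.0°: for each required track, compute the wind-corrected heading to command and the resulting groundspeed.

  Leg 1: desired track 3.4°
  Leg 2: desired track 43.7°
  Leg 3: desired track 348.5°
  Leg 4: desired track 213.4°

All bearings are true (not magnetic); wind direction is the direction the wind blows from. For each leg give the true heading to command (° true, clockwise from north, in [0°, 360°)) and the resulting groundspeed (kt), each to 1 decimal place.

Leg 1: heading=359.0°, groundspeed=150.4 kt
Leg 2: heading=37.1°, groundspeed=161.4 kt
Leg 3: heading=345.5°, groundspeed=147.9 kt
Leg 4: heading=219.7°, groundspeed=170.3 kt

Leg 1: desired track 3.4°; wind correction -4.4° → command heading 359.0°, groundspeed 150.4 kt
Leg 2: desired track 43.7°; wind correction -6.6° → command heading 37.1°, groundspeed 161.4 kt
Leg 3: desired track 348.5°; wind correction -3.0° → command heading 345.5°, groundspeed 147.9 kt
Leg 4: desired track 213.4°; wind correction +6.3° → command heading 219.7°, groundspeed 170.3 kt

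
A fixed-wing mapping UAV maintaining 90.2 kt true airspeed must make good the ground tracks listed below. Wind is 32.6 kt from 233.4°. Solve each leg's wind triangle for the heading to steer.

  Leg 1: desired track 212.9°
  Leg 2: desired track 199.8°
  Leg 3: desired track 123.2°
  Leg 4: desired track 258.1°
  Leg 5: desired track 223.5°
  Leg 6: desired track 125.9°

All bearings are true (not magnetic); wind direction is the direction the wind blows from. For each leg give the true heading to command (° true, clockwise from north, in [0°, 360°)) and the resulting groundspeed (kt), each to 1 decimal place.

Leg 1: desired track 212.9°; wind correction +7.3° → command heading 220.2°, groundspeed 58.9 kt
Leg 2: desired track 199.8°; wind correction +11.5° → command heading 211.3°, groundspeed 61.2 kt
Leg 3: desired track 123.2°; wind correction +19.8° → command heading 143.0°, groundspeed 96.1 kt
Leg 4: desired track 258.1°; wind correction -8.7° → command heading 249.4°, groundspeed 59.5 kt
Leg 5: desired track 223.5°; wind correction +3.6° → command heading 227.1°, groundspeed 57.9 kt
Leg 6: desired track 125.9°; wind correction +20.2° → command heading 146.1°, groundspeed 94.5 kt

Leg 1: heading=220.2°, groundspeed=58.9 kt
Leg 2: heading=211.3°, groundspeed=61.2 kt
Leg 3: heading=143.0°, groundspeed=96.1 kt
Leg 4: heading=249.4°, groundspeed=59.5 kt
Leg 5: heading=227.1°, groundspeed=57.9 kt
Leg 6: heading=146.1°, groundspeed=94.5 kt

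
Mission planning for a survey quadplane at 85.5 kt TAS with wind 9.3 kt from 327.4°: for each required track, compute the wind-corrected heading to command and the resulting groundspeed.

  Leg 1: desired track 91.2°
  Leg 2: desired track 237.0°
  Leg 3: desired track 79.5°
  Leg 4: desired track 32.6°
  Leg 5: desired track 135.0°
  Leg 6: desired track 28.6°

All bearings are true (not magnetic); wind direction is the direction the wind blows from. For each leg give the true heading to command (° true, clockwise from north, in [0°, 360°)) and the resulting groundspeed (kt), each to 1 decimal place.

Leg 1: desired track 91.2°; wind correction -5.2° → command heading 86.0°, groundspeed 90.3 kt
Leg 2: desired track 237.0°; wind correction +6.2° → command heading 243.2°, groundspeed 85.1 kt
Leg 3: desired track 79.5°; wind correction -5.8° → command heading 73.7°, groundspeed 88.6 kt
Leg 4: desired track 32.6°; wind correction -5.7° → command heading 26.9°, groundspeed 81.2 kt
Leg 5: desired track 135.0°; wind correction -1.3° → command heading 133.7°, groundspeed 94.6 kt
Leg 6: desired track 28.6°; wind correction -5.5° → command heading 23.1°, groundspeed 80.6 kt

Leg 1: heading=86.0°, groundspeed=90.3 kt
Leg 2: heading=243.2°, groundspeed=85.1 kt
Leg 3: heading=73.7°, groundspeed=88.6 kt
Leg 4: heading=26.9°, groundspeed=81.2 kt
Leg 5: heading=133.7°, groundspeed=94.6 kt
Leg 6: heading=23.1°, groundspeed=80.6 kt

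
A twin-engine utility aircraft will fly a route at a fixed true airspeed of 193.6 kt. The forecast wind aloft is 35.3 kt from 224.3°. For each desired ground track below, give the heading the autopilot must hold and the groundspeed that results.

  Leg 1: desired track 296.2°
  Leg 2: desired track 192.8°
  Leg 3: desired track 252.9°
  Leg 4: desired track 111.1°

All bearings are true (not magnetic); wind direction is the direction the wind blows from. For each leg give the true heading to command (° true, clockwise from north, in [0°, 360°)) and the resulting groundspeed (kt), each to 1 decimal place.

Leg 1: desired track 296.2°; wind correction -10.0° → command heading 286.2°, groundspeed 179.7 kt
Leg 2: desired track 192.8°; wind correction +5.5° → command heading 198.3°, groundspeed 162.6 kt
Leg 3: desired track 252.9°; wind correction -5.0° → command heading 247.9°, groundspeed 161.9 kt
Leg 4: desired track 111.1°; wind correction +9.6° → command heading 120.7°, groundspeed 204.8 kt

Leg 1: heading=286.2°, groundspeed=179.7 kt
Leg 2: heading=198.3°, groundspeed=162.6 kt
Leg 3: heading=247.9°, groundspeed=161.9 kt
Leg 4: heading=120.7°, groundspeed=204.8 kt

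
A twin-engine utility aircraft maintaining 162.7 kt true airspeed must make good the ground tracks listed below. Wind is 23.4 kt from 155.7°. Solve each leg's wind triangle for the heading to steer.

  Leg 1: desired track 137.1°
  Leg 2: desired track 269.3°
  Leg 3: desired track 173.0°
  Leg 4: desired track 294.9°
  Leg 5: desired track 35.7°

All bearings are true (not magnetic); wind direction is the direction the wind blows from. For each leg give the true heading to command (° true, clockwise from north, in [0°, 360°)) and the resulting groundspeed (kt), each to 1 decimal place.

Leg 1: desired track 137.1°; wind correction +2.6° → command heading 139.7°, groundspeed 140.4 kt
Leg 2: desired track 269.3°; wind correction -7.6° → command heading 261.7°, groundspeed 170.6 kt
Leg 3: desired track 173.0°; wind correction -2.5° → command heading 170.5°, groundspeed 140.2 kt
Leg 4: desired track 294.9°; wind correction -5.4° → command heading 289.5°, groundspeed 179.7 kt
Leg 5: desired track 35.7°; wind correction +7.2° → command heading 42.9°, groundspeed 173.1 kt

Leg 1: heading=139.7°, groundspeed=140.4 kt
Leg 2: heading=261.7°, groundspeed=170.6 kt
Leg 3: heading=170.5°, groundspeed=140.2 kt
Leg 4: heading=289.5°, groundspeed=179.7 kt
Leg 5: heading=42.9°, groundspeed=173.1 kt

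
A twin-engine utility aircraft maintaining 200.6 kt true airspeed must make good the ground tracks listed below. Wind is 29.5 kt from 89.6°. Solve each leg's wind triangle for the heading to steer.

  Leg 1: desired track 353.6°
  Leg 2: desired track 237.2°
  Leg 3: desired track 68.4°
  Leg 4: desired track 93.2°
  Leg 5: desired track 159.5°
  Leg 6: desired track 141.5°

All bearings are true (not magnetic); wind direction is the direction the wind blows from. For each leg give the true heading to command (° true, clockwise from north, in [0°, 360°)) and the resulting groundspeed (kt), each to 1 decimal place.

Leg 1: desired track 353.6°; wind correction +8.4° → command heading 2.0°, groundspeed 201.5 kt
Leg 2: desired track 237.2°; wind correction -4.5° → command heading 232.7°, groundspeed 224.9 kt
Leg 3: desired track 68.4°; wind correction +3.0° → command heading 71.4°, groundspeed 172.8 kt
Leg 4: desired track 93.2°; wind correction -0.5° → command heading 92.7°, groundspeed 171.1 kt
Leg 5: desired track 159.5°; wind correction -7.9° → command heading 151.6°, groundspeed 188.5 kt
Leg 6: desired track 141.5°; wind correction -6.6° → command heading 134.9°, groundspeed 181.0 kt

Leg 1: heading=2.0°, groundspeed=201.5 kt
Leg 2: heading=232.7°, groundspeed=224.9 kt
Leg 3: heading=71.4°, groundspeed=172.8 kt
Leg 4: heading=92.7°, groundspeed=171.1 kt
Leg 5: heading=151.6°, groundspeed=188.5 kt
Leg 6: heading=134.9°, groundspeed=181.0 kt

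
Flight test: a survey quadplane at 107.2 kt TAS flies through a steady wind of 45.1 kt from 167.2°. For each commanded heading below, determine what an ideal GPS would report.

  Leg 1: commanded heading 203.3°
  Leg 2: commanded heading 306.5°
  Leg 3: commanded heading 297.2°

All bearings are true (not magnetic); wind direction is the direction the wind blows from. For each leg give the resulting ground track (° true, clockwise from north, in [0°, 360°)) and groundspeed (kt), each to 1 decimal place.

Leg 1: heading 203.3°; drift +20.6° → track 223.9°, groundspeed 75.6 kt
Leg 2: heading 306.5°; drift +11.8° → track 318.3°, groundspeed 144.4 kt
Leg 3: heading 297.2°; drift +14.2° → track 311.4°, groundspeed 140.5 kt

Leg 1: track=223.9°, groundspeed=75.6 kt
Leg 2: track=318.3°, groundspeed=144.4 kt
Leg 3: track=311.4°, groundspeed=140.5 kt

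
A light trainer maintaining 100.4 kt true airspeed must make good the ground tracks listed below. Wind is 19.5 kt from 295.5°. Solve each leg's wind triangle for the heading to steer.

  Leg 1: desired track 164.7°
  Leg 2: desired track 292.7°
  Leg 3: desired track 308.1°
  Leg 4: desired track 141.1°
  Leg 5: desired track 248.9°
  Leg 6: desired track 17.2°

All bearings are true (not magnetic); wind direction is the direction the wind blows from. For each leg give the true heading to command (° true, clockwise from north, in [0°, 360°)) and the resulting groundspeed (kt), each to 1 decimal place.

Leg 1: desired track 164.7°; wind correction +8.5° → command heading 173.2°, groundspeed 112.1 kt
Leg 2: desired track 292.7°; wind correction +0.5° → command heading 293.2°, groundspeed 80.9 kt
Leg 3: desired track 308.1°; wind correction -2.4° → command heading 305.7°, groundspeed 81.3 kt
Leg 4: desired track 141.1°; wind correction +4.8° → command heading 145.9°, groundspeed 117.6 kt
Leg 5: desired track 248.9°; wind correction +8.1° → command heading 257.0°, groundspeed 86.0 kt
Leg 6: desired track 17.2°; wind correction -11.1° → command heading 6.1°, groundspeed 95.7 kt

Leg 1: heading=173.2°, groundspeed=112.1 kt
Leg 2: heading=293.2°, groundspeed=80.9 kt
Leg 3: heading=305.7°, groundspeed=81.3 kt
Leg 4: heading=145.9°, groundspeed=117.6 kt
Leg 5: heading=257.0°, groundspeed=86.0 kt
Leg 6: heading=6.1°, groundspeed=95.7 kt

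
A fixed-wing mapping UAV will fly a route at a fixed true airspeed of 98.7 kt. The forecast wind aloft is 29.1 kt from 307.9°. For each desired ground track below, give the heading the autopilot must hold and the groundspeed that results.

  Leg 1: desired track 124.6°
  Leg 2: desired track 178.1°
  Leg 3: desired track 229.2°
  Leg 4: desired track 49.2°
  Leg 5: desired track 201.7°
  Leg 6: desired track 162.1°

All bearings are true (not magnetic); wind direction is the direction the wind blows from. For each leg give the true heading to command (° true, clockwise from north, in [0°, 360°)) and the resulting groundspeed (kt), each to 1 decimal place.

Leg 1: heading=123.6°, groundspeed=127.7 kt
Leg 2: heading=191.2°, groundspeed=114.8 kt
Leg 3: heading=246.0°, groundspeed=88.8 kt
Leg 4: heading=32.4°, groundspeed=100.2 kt
Leg 5: heading=218.1°, groundspeed=102.8 kt
Leg 6: heading=171.6°, groundspeed=121.4 kt

Leg 1: desired track 124.6°; wind correction -1.0° → command heading 123.6°, groundspeed 127.7 kt
Leg 2: desired track 178.1°; wind correction +13.1° → command heading 191.2°, groundspeed 114.8 kt
Leg 3: desired track 229.2°; wind correction +16.8° → command heading 246.0°, groundspeed 88.8 kt
Leg 4: desired track 49.2°; wind correction -16.8° → command heading 32.4°, groundspeed 100.2 kt
Leg 5: desired track 201.7°; wind correction +16.4° → command heading 218.1°, groundspeed 102.8 kt
Leg 6: desired track 162.1°; wind correction +9.5° → command heading 171.6°, groundspeed 121.4 kt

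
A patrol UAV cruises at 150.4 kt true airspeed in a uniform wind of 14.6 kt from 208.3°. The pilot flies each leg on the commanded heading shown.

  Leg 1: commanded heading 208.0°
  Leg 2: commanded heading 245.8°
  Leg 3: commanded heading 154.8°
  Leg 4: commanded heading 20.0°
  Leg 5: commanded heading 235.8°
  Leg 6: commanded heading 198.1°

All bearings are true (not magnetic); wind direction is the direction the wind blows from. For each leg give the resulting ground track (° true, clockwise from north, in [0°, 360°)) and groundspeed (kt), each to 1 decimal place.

Leg 1: heading 208.0°; drift +0.0° → track 208.0°, groundspeed 135.8 kt
Leg 2: heading 245.8°; drift +3.7° → track 249.5°, groundspeed 139.1 kt
Leg 3: heading 154.8°; drift -4.7° → track 150.1°, groundspeed 142.2 kt
Leg 4: heading 20.0°; drift +0.7° → track 20.7°, groundspeed 164.9 kt
Leg 5: heading 235.8°; drift +2.8° → track 238.6°, groundspeed 137.6 kt
Leg 6: heading 198.1°; drift -1.1° → track 197.0°, groundspeed 136.1 kt

Leg 1: track=208.0°, groundspeed=135.8 kt
Leg 2: track=249.5°, groundspeed=139.1 kt
Leg 3: track=150.1°, groundspeed=142.2 kt
Leg 4: track=20.7°, groundspeed=164.9 kt
Leg 5: track=238.6°, groundspeed=137.6 kt
Leg 6: track=197.0°, groundspeed=136.1 kt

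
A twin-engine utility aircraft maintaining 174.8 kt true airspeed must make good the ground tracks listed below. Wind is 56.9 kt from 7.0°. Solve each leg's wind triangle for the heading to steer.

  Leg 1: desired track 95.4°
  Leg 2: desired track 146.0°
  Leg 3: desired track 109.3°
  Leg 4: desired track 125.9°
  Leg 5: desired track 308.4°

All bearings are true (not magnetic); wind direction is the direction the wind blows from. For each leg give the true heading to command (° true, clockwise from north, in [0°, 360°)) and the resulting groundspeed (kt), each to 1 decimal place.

Leg 1: heading=76.4°, groundspeed=163.7 kt
Leg 2: heading=133.7°, groundspeed=213.7 kt
Leg 3: heading=90.8°, groundspeed=177.8 kt
Leg 4: heading=109.3°, groundspeed=195.1 kt
Leg 5: heading=324.5°, groundspeed=138.3 kt

Leg 1: desired track 95.4°; wind correction -19.0° → command heading 76.4°, groundspeed 163.7 kt
Leg 2: desired track 146.0°; wind correction -12.3° → command heading 133.7°, groundspeed 213.7 kt
Leg 3: desired track 109.3°; wind correction -18.5° → command heading 90.8°, groundspeed 177.8 kt
Leg 4: desired track 125.9°; wind correction -16.6° → command heading 109.3°, groundspeed 195.1 kt
Leg 5: desired track 308.4°; wind correction +16.1° → command heading 324.5°, groundspeed 138.3 kt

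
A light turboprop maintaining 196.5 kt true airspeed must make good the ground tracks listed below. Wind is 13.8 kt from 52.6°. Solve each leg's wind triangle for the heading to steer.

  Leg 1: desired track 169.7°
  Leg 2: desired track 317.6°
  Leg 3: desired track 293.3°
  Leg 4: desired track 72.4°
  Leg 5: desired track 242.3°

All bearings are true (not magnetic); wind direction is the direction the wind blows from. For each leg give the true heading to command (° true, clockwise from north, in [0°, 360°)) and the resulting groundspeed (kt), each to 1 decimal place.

Leg 1: desired track 169.7°; wind correction -3.6° → command heading 166.1°, groundspeed 202.4 kt
Leg 2: desired track 317.6°; wind correction +4.0° → command heading 321.6°, groundspeed 197.2 kt
Leg 3: desired track 293.3°; wind correction +3.5° → command heading 296.8°, groundspeed 202.9 kt
Leg 4: desired track 72.4°; wind correction -1.4° → command heading 71.0°, groundspeed 183.5 kt
Leg 5: desired track 242.3°; wind correction +0.7° → command heading 243.0°, groundspeed 210.1 kt

Leg 1: heading=166.1°, groundspeed=202.4 kt
Leg 2: heading=321.6°, groundspeed=197.2 kt
Leg 3: heading=296.8°, groundspeed=202.9 kt
Leg 4: heading=71.0°, groundspeed=183.5 kt
Leg 5: heading=243.0°, groundspeed=210.1 kt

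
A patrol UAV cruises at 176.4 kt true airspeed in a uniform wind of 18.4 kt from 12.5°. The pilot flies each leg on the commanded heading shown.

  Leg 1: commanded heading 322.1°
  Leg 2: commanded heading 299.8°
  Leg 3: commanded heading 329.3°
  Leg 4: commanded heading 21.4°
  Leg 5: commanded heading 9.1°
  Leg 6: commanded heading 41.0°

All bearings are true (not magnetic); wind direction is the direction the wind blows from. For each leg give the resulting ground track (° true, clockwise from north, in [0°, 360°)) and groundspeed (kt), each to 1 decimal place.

Leg 1: heading 322.1°; drift -4.9° → track 317.2°, groundspeed 165.3 kt
Leg 2: heading 299.8°; drift -5.9° → track 293.9°, groundspeed 171.8 kt
Leg 3: heading 329.3°; drift -4.4° → track 324.9°, groundspeed 163.5 kt
Leg 4: heading 21.4°; drift +1.0° → track 22.4°, groundspeed 158.2 kt
Leg 5: heading 9.1°; drift -0.4° → track 8.7°, groundspeed 158.0 kt
Leg 6: heading 41.0°; drift +3.1° → track 44.1°, groundspeed 160.5 kt

Leg 1: track=317.2°, groundspeed=165.3 kt
Leg 2: track=293.9°, groundspeed=171.8 kt
Leg 3: track=324.9°, groundspeed=163.5 kt
Leg 4: track=22.4°, groundspeed=158.2 kt
Leg 5: track=8.7°, groundspeed=158.0 kt
Leg 6: track=44.1°, groundspeed=160.5 kt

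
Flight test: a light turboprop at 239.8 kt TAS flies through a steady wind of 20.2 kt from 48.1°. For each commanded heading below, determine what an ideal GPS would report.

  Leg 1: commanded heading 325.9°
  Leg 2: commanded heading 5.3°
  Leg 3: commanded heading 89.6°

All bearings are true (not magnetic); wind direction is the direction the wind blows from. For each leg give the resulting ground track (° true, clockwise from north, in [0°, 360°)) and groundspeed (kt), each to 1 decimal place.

Leg 1: heading 325.9°; drift -4.8° → track 321.1°, groundspeed 237.9 kt
Leg 2: heading 5.3°; drift -3.5° → track 1.8°, groundspeed 225.4 kt
Leg 3: heading 89.6°; drift +3.4° → track 93.0°, groundspeed 225.1 kt

Leg 1: track=321.1°, groundspeed=237.9 kt
Leg 2: track=1.8°, groundspeed=225.4 kt
Leg 3: track=93.0°, groundspeed=225.1 kt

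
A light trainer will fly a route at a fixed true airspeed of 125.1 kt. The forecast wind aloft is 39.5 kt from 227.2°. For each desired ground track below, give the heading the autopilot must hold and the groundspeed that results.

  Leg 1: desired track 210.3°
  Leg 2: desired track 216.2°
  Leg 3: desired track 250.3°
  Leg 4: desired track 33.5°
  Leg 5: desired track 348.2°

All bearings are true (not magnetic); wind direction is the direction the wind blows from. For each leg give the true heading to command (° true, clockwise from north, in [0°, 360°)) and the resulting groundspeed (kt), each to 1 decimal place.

Leg 1: desired track 210.3°; wind correction +5.3° → command heading 215.6°, groundspeed 86.8 kt
Leg 2: desired track 216.2°; wind correction +3.5° → command heading 219.7°, groundspeed 86.1 kt
Leg 3: desired track 250.3°; wind correction -7.1° → command heading 243.2°, groundspeed 87.8 kt
Leg 4: desired track 33.5°; wind correction -4.3° → command heading 29.2°, groundspeed 163.1 kt
Leg 5: desired track 348.2°; wind correction -15.7° → command heading 332.5°, groundspeed 140.8 kt

Leg 1: heading=215.6°, groundspeed=86.8 kt
Leg 2: heading=219.7°, groundspeed=86.1 kt
Leg 3: heading=243.2°, groundspeed=87.8 kt
Leg 4: heading=29.2°, groundspeed=163.1 kt
Leg 5: heading=332.5°, groundspeed=140.8 kt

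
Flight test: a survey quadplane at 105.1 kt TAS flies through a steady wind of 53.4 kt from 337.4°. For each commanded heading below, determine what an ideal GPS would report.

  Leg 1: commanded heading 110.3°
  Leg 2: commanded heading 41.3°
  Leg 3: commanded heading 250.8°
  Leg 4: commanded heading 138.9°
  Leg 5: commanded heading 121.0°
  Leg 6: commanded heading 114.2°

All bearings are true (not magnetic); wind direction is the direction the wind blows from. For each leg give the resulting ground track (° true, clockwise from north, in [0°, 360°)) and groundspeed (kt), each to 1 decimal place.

Leg 1: track=125.8°, groundspeed=146.8 kt
Leg 2: track=71.7°, groundspeed=94.7 kt
Leg 3: track=223.2°, groundspeed=115.0 kt
Leg 4: track=145.1°, groundspeed=156.7 kt
Leg 5: track=133.1°, groundspeed=151.4 kt
Leg 6: track=128.4°, groundspeed=148.6 kt

Leg 1: heading 110.3°; drift +15.5° → track 125.8°, groundspeed 146.8 kt
Leg 2: heading 41.3°; drift +30.4° → track 71.7°, groundspeed 94.7 kt
Leg 3: heading 250.8°; drift -27.6° → track 223.2°, groundspeed 115.0 kt
Leg 4: heading 138.9°; drift +6.2° → track 145.1°, groundspeed 156.7 kt
Leg 5: heading 121.0°; drift +12.1° → track 133.1°, groundspeed 151.4 kt
Leg 6: heading 114.2°; drift +14.2° → track 128.4°, groundspeed 148.6 kt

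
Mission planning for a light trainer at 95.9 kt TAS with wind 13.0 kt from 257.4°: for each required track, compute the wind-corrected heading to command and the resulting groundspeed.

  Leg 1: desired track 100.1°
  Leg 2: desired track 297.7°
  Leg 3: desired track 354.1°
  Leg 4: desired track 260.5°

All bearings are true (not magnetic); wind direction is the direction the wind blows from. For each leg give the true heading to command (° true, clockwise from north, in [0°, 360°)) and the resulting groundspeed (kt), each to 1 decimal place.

Leg 1: heading=103.1°, groundspeed=107.8 kt
Leg 2: heading=292.7°, groundspeed=85.6 kt
Leg 3: heading=346.4°, groundspeed=96.5 kt
Leg 4: heading=260.1°, groundspeed=82.9 kt

Leg 1: desired track 100.1°; wind correction +3.0° → command heading 103.1°, groundspeed 107.8 kt
Leg 2: desired track 297.7°; wind correction -5.0° → command heading 292.7°, groundspeed 85.6 kt
Leg 3: desired track 354.1°; wind correction -7.7° → command heading 346.4°, groundspeed 96.5 kt
Leg 4: desired track 260.5°; wind correction -0.4° → command heading 260.1°, groundspeed 82.9 kt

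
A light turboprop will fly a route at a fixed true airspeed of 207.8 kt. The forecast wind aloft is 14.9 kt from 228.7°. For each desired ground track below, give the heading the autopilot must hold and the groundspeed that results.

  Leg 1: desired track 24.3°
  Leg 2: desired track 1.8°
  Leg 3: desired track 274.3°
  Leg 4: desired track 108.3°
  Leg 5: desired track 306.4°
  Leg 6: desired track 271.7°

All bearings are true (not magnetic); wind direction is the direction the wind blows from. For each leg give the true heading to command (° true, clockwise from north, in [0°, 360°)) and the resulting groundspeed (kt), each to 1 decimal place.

Leg 1: heading=22.6°, groundspeed=221.3 kt
Leg 2: heading=358.8°, groundspeed=217.7 kt
Leg 3: heading=271.4°, groundspeed=197.1 kt
Leg 4: heading=111.8°, groundspeed=214.9 kt
Leg 5: heading=302.4°, groundspeed=204.1 kt
Leg 6: heading=268.9°, groundspeed=196.7 kt

Leg 1: desired track 24.3°; wind correction -1.7° → command heading 22.6°, groundspeed 221.3 kt
Leg 2: desired track 1.8°; wind correction -3.0° → command heading 358.8°, groundspeed 217.7 kt
Leg 3: desired track 274.3°; wind correction -2.9° → command heading 271.4°, groundspeed 197.1 kt
Leg 4: desired track 108.3°; wind correction +3.5° → command heading 111.8°, groundspeed 214.9 kt
Leg 5: desired track 306.4°; wind correction -4.0° → command heading 302.4°, groundspeed 204.1 kt
Leg 6: desired track 271.7°; wind correction -2.8° → command heading 268.9°, groundspeed 196.7 kt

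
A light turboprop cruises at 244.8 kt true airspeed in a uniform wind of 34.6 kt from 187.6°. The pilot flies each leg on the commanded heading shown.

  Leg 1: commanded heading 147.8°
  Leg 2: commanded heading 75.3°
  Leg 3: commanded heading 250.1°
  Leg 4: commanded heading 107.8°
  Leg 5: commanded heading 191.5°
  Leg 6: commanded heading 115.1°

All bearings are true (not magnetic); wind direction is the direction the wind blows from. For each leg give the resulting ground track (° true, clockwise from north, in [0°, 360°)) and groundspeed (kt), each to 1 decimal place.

Leg 1: heading 147.8°; drift -5.8° → track 142.0°, groundspeed 219.3 kt
Leg 2: heading 75.3°; drift -7.1° → track 68.2°, groundspeed 259.9 kt
Leg 3: heading 250.1°; drift +7.6° → track 257.7°, groundspeed 230.9 kt
Leg 4: heading 107.8°; drift -8.1° → track 99.7°, groundspeed 241.1 kt
Leg 5: heading 191.5°; drift +0.6° → track 192.1°, groundspeed 210.3 kt
Leg 6: heading 115.1°; drift -8.0° → track 107.1°, groundspeed 236.7 kt

Leg 1: track=142.0°, groundspeed=219.3 kt
Leg 2: track=68.2°, groundspeed=259.9 kt
Leg 3: track=257.7°, groundspeed=230.9 kt
Leg 4: track=99.7°, groundspeed=241.1 kt
Leg 5: track=192.1°, groundspeed=210.3 kt
Leg 6: track=107.1°, groundspeed=236.7 kt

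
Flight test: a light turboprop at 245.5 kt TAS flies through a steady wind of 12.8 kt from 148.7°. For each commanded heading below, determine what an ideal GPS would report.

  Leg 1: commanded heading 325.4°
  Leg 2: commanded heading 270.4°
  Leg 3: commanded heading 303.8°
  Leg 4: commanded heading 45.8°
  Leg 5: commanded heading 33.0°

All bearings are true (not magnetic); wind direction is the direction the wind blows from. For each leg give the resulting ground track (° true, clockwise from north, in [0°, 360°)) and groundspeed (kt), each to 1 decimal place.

Leg 1: heading 325.4°; drift +0.2° → track 325.6°, groundspeed 258.3 kt
Leg 2: heading 270.4°; drift +2.5° → track 272.9°, groundspeed 252.5 kt
Leg 3: heading 303.8°; drift +1.2° → track 305.0°, groundspeed 257.2 kt
Leg 4: heading 45.8°; drift -2.9° → track 42.9°, groundspeed 248.7 kt
Leg 5: heading 33.0°; drift -2.6° → track 30.4°, groundspeed 251.3 kt

Leg 1: track=325.6°, groundspeed=258.3 kt
Leg 2: track=272.9°, groundspeed=252.5 kt
Leg 3: track=305.0°, groundspeed=257.2 kt
Leg 4: track=42.9°, groundspeed=248.7 kt
Leg 5: track=30.4°, groundspeed=251.3 kt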